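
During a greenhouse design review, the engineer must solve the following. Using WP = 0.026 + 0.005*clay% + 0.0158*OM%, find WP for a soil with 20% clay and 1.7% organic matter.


WP = 0.026 + 0.005*20 + 0.0158*1.7
   = 0.026 + 0.1000 + 0.0269
   = 0.1529


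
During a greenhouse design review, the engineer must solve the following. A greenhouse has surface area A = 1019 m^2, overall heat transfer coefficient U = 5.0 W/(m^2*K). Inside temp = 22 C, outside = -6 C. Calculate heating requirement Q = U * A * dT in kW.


dT = 22 - (-6) = 28 K
Q = U * A * dT
  = 5.0 * 1019 * 28
  = 142660 W = 142.66 kW


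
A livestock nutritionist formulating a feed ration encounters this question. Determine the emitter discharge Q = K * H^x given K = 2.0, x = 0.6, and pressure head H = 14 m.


Q = K * H^x
  = 2.0 * 14^0.6
  = 2.0 * 4.8717
  = 9.74 L/h


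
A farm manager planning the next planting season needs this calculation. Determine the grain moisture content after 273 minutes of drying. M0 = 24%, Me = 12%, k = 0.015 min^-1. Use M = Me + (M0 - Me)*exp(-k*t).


M = Me + (M0 - Me) * e^(-k*t)
  = 12 + (24 - 12) * e^(-0.015*273)
  = 12 + 12 * e^(-4.095)
  = 12 + 12 * 0.01666
  = 12 + 0.1999
  = 12.20%


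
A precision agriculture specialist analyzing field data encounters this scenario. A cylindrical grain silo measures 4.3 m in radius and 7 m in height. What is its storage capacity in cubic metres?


V = pi * r^2 * h
  = pi * 4.3^2 * 7
  = pi * 18.49 * 7
  = 406.62 m^3


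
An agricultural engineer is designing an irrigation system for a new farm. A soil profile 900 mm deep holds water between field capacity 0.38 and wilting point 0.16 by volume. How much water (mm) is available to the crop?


AW = (FC - WP) * D
   = (0.38 - 0.16) * 900
   = 0.22 * 900
   = 198 mm


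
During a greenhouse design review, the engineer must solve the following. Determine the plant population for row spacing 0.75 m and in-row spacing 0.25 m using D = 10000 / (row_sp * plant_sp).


D = 10000 / (row_sp * plant_sp)
  = 10000 / (0.75 * 0.25)
  = 10000 / 0.1875
  = 53333.33 plants/ha


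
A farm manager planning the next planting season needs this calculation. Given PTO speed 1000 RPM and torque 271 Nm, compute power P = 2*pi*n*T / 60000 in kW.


P = 2*pi*n*T / 60000
  = 2*pi * 1000 * 271 / 60000
  = 1702743.22 / 60000
  = 28.38 kW


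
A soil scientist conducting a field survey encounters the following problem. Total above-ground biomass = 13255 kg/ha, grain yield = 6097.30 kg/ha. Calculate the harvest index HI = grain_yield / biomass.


HI = grain_yield / biomass
   = 6097.30 / 13255
   = 0.46


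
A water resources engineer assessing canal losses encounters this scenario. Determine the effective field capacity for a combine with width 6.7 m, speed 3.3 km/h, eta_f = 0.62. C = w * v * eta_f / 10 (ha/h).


C = w * v * eta_f / 10
  = 6.7 * 3.3 * 0.62 / 10
  = 13.71 / 10
  = 1.37 ha/h


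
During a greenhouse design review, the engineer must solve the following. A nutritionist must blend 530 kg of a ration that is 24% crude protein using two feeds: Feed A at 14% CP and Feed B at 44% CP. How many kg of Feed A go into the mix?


parts_A = CP_b - target = 44 - 24 = 20
parts_B = target - CP_a = 24 - 14 = 10
total_parts = 20 + 10 = 30
Feed A = 530 * 20 / 30 = 353.33 kg
Feed B = 530 * 10 / 30 = 176.67 kg

353.33 kg


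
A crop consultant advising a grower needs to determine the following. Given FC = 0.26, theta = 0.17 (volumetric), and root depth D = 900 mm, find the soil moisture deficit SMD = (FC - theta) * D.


SMD = (FC - theta) * D
    = (0.26 - 0.17) * 900
    = 0.090 * 900
    = 81 mm


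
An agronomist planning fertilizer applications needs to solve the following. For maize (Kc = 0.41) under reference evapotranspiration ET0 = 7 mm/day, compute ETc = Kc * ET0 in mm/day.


ETc = Kc * ET0
    = 0.41 * 7
    = 2.87 mm/day


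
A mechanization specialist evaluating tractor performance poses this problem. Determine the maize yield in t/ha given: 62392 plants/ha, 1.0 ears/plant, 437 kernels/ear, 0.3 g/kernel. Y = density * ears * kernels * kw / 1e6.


Y = density * ears * kernels * kw
  = 62392 * 1.0 * 437 * 0.3 g/ha
  = 8179591.20 g/ha
  = 8179.59 kg/ha = 8.18 t/ha


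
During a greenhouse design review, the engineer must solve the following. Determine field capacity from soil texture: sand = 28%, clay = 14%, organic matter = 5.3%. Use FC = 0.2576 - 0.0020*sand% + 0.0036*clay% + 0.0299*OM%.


FC = 0.2576 - 0.0020*28 + 0.0036*14 + 0.0299*5.3
   = 0.2576 - 0.0560 + 0.0504 + 0.1585
   = 0.4105


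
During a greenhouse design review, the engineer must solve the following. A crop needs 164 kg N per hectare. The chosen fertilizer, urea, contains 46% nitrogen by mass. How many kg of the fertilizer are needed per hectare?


Rate = N_required / (N_content / 100)
     = 164 / (46 / 100)
     = 164 / 0.46
     = 356.52 kg/ha


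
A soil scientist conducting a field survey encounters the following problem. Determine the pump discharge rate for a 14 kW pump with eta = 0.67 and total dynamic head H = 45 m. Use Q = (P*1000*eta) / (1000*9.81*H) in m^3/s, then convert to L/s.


Q = (P * 1000 * eta) / (rho * g * H)
  = (14 * 1000 * 0.67) / (1000 * 9.81 * 45)
  = 9380 / 441450
  = 0.02125 m^3/s = 21.25 L/s


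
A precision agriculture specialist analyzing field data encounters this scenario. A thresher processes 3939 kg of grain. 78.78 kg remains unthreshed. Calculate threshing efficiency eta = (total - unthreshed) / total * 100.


eta = (total - unthreshed) / total * 100
    = (3939 - 78.78) / 3939 * 100
    = 3860.22 / 3939 * 100
    = 98%


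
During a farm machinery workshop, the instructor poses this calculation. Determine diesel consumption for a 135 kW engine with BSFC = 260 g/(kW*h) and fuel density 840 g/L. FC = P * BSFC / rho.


FC = P * BSFC / rho_fuel
   = 135 * 260 / 840
   = 35100 / 840
   = 41.79 L/h


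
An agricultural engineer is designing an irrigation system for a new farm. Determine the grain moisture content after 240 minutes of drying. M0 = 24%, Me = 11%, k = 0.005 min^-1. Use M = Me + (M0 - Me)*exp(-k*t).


M = Me + (M0 - Me) * e^(-k*t)
  = 11 + (24 - 11) * e^(-0.005*240)
  = 11 + 13 * e^(-1.200)
  = 11 + 13 * 0.30119
  = 11 + 3.9155
  = 14.92%


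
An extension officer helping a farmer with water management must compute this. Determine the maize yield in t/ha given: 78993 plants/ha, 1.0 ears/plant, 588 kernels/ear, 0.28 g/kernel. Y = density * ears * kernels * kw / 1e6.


Y = density * ears * kernels * kw
  = 78993 * 1.0 * 588 * 0.28 g/ha
  = 13005407.52 g/ha
  = 13005.41 kg/ha = 13.01 t/ha


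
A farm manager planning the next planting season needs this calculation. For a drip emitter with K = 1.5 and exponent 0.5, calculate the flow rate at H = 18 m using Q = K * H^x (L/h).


Q = K * H^x
  = 1.5 * 18^0.5
  = 1.5 * 4.2426
  = 6.36 L/h


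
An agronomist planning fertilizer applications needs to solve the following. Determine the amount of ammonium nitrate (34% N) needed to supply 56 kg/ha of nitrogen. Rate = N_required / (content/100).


Rate = N_required / (N_content / 100)
     = 56 / (34 / 100)
     = 56 / 0.34
     = 164.71 kg/ha


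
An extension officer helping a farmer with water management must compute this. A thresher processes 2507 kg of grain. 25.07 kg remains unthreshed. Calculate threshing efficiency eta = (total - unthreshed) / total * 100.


eta = (total - unthreshed) / total * 100
    = (2507 - 25.07) / 2507 * 100
    = 2481.93 / 2507 * 100
    = 99%


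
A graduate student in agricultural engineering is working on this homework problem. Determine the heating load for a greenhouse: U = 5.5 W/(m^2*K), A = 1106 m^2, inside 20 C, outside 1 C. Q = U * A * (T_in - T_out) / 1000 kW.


dT = 20 - (1) = 19 K
Q = U * A * dT
  = 5.5 * 1106 * 19
  = 115577 W = 115.58 kW


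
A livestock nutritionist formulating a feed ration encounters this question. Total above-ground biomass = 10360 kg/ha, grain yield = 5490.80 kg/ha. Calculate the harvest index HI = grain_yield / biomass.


HI = grain_yield / biomass
   = 5490.80 / 10360
   = 0.53


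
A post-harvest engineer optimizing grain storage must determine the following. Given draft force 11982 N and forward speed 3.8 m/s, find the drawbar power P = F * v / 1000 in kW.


P = F * v / 1000
  = 11982 * 3.8 / 1000
  = 45531.60 / 1000
  = 45.53 kW


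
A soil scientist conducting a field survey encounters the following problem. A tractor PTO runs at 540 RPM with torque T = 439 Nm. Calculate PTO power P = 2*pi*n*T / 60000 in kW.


P = 2*pi*n*T / 60000
  = 2*pi * 540 * 439 / 60000
  = 1489491.91 / 60000
  = 24.82 kW


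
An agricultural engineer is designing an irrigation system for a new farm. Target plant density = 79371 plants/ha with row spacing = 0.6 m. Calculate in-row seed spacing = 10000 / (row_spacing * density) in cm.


spacing = 10000 / (row_sp * density)
        = 10000 / (0.6 * 79371)
        = 10000 / 47622.60
        = 0.20998 m = 21.00 cm


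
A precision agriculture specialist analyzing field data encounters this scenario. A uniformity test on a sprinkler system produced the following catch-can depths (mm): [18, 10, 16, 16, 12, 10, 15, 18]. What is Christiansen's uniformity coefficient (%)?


xbar = 115 / 8 = 14.375
sum|xi - xbar| = 22.250
CU = 100 * (1 - 22.250 / (8 * 14.375))
   = 100 * (1 - 0.1935)
   = 80.65%


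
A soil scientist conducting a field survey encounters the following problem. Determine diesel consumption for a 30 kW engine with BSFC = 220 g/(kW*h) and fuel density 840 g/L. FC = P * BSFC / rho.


FC = P * BSFC / rho_fuel
   = 30 * 220 / 840
   = 6600 / 840
   = 7.86 L/h


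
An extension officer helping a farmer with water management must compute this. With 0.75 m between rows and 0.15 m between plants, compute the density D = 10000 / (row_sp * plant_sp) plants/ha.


D = 10000 / (row_sp * plant_sp)
  = 10000 / (0.75 * 0.15)
  = 10000 / 0.1125
  = 88888.89 plants/ha


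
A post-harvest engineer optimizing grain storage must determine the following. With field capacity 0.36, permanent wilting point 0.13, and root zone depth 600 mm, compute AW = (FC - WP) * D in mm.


AW = (FC - WP) * D
   = (0.36 - 0.13) * 600
   = 0.23 * 600
   = 138 mm


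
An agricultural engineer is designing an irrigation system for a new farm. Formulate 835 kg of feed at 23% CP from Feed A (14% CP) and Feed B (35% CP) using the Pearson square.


parts_A = CP_b - target = 35 - 23 = 12
parts_B = target - CP_a = 23 - 14 = 9
total_parts = 12 + 9 = 21
Feed A = 835 * 12 / 21 = 477.14 kg
Feed B = 835 * 9 / 21 = 357.86 kg

477.14 kg


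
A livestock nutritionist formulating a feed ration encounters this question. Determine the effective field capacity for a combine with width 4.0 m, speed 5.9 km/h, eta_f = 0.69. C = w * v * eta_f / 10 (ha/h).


C = w * v * eta_f / 10
  = 4.0 * 5.9 * 0.69 / 10
  = 16.28 / 10
  = 1.63 ha/h


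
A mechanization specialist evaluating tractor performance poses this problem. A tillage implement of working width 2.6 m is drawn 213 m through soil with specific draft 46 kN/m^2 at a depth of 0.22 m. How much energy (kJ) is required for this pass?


E = k * d * w * L
  = 46 * 0.22 * 2.6 * 213
  = 5604.46 kJ


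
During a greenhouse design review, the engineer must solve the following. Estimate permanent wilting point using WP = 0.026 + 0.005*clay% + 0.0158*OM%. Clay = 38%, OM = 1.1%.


WP = 0.026 + 0.005*38 + 0.0158*1.1
   = 0.026 + 0.1900 + 0.0174
   = 0.2334


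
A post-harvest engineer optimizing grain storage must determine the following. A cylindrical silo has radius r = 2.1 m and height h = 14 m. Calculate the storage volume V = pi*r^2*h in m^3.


V = pi * r^2 * h
  = pi * 2.1^2 * 14
  = pi * 4.41 * 14
  = 193.96 m^3


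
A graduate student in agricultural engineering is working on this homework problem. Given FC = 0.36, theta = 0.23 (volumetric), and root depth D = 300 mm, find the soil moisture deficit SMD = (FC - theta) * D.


SMD = (FC - theta) * D
    = (0.36 - 0.23) * 300
    = 0.130 * 300
    = 39 mm


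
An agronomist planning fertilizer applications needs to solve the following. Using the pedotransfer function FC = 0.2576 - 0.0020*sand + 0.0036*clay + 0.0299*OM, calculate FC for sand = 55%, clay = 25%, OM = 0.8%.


FC = 0.2576 - 0.0020*55 + 0.0036*25 + 0.0299*0.8
   = 0.2576 - 0.1100 + 0.0900 + 0.0239
   = 0.2615


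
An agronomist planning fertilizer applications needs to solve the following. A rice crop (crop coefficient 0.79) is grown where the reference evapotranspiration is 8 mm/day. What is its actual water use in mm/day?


ETc = Kc * ET0
    = 0.79 * 8
    = 6.32 mm/day


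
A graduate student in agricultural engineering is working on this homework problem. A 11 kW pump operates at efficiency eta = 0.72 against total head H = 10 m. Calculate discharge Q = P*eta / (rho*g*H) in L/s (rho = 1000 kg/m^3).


Q = (P * 1000 * eta) / (rho * g * H)
  = (11 * 1000 * 0.72) / (1000 * 9.81 * 10)
  = 7920 / 98100
  = 0.08073 m^3/s = 80.73 L/s


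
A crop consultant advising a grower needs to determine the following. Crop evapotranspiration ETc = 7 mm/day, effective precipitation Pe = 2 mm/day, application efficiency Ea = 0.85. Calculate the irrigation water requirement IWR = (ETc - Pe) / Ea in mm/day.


IWR = (ETc - Pe) / Ea
    = (7 - 2) / 0.85
    = 5 / 0.85
    = 5.88 mm/day


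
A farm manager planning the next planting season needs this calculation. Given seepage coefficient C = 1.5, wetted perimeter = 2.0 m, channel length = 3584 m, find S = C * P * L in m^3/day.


S = C * P * L
  = 1.5 * 2.0 * 3584
  = 10752 m^3/day


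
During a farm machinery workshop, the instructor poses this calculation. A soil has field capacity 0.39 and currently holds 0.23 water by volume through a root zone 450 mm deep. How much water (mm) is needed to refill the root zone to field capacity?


SMD = (FC - theta) * D
    = (0.39 - 0.23) * 450
    = 0.160 * 450
    = 72 mm


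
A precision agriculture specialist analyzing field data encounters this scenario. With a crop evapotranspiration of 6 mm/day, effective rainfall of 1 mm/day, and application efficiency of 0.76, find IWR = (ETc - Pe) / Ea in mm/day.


IWR = (ETc - Pe) / Ea
    = (6 - 1) / 0.76
    = 5 / 0.76
    = 6.58 mm/day


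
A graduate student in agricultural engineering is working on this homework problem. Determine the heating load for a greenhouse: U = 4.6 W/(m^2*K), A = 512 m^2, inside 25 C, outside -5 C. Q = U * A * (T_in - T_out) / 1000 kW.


dT = 25 - (-5) = 30 K
Q = U * A * dT
  = 4.6 * 512 * 30
  = 70656 W = 70.66 kW


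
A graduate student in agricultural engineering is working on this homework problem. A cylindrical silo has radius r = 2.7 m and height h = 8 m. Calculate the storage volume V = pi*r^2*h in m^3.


V = pi * r^2 * h
  = pi * 2.7^2 * 8
  = pi * 7.29 * 8
  = 183.22 m^3


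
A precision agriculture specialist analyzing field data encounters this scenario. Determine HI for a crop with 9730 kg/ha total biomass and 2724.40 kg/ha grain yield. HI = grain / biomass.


HI = grain_yield / biomass
   = 2724.40 / 9730
   = 0.28


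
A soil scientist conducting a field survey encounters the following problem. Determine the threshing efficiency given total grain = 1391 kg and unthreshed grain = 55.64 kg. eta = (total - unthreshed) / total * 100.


eta = (total - unthreshed) / total * 100
    = (1391 - 55.64) / 1391 * 100
    = 1335.36 / 1391 * 100
    = 96%


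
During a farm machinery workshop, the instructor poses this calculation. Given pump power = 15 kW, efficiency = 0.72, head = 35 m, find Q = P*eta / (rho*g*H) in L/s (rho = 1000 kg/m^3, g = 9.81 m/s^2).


Q = (P * 1000 * eta) / (rho * g * H)
  = (15 * 1000 * 0.72) / (1000 * 9.81 * 35)
  = 10800 / 343350
  = 0.03145 m^3/s = 31.45 L/s


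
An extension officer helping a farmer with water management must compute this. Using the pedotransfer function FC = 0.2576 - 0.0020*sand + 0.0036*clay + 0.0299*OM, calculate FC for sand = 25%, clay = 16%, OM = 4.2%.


FC = 0.2576 - 0.0020*25 + 0.0036*16 + 0.0299*4.2
   = 0.2576 - 0.0500 + 0.0576 + 0.1256
   = 0.3908


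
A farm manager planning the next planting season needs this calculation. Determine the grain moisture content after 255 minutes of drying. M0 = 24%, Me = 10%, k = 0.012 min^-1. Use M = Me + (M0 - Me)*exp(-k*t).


M = Me + (M0 - Me) * e^(-k*t)
  = 10 + (24 - 10) * e^(-0.012*255)
  = 10 + 14 * e^(-3.060)
  = 10 + 14 * 0.04689
  = 10 + 0.6564
  = 10.66%


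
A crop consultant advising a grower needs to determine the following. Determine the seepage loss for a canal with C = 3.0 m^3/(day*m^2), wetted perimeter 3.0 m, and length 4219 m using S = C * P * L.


S = C * P * L
  = 3.0 * 3.0 * 4219
  = 37971 m^3/day


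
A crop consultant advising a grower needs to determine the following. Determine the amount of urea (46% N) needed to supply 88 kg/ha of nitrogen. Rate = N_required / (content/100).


Rate = N_required / (N_content / 100)
     = 88 / (46 / 100)
     = 88 / 0.46
     = 191.30 kg/ha


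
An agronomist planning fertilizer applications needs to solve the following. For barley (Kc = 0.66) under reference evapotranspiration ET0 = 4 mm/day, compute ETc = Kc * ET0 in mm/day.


ETc = Kc * ET0
    = 0.66 * 4
    = 2.64 mm/day


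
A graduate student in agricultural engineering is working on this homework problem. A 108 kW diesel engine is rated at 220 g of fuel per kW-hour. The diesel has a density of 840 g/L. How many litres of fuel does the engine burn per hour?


FC = P * BSFC / rho_fuel
   = 108 * 220 / 840
   = 23760 / 840
   = 28.29 L/h


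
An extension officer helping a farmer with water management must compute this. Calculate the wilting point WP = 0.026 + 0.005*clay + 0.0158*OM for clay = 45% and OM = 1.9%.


WP = 0.026 + 0.005*45 + 0.0158*1.9
   = 0.026 + 0.2250 + 0.0300
   = 0.2810


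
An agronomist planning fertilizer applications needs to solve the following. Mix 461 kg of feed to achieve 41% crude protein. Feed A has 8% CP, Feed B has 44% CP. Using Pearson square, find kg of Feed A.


parts_A = CP_b - target = 44 - 41 = 3
parts_B = target - CP_a = 41 - 8 = 33
total_parts = 3 + 33 = 36
Feed A = 461 * 3 / 36 = 38.42 kg
Feed B = 461 * 33 / 36 = 422.58 kg

38.42 kg


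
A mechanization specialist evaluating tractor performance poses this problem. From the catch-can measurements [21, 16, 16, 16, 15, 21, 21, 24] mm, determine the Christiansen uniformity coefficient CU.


xbar = 150 / 8 = 18.750
sum|xi - xbar| = 24
CU = 100 * (1 - 24 / (8 * 18.750))
   = 100 * (1 - 0.1600)
   = 84%


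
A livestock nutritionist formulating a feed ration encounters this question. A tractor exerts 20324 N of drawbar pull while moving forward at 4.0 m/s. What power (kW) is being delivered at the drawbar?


P = F * v / 1000
  = 20324 * 4.0 / 1000
  = 81296 / 1000
  = 81.30 kW


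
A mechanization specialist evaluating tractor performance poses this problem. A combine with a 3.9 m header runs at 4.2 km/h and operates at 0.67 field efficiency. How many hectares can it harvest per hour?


C = w * v * eta_f / 10
  = 3.9 * 4.2 * 0.67 / 10
  = 10.97 / 10
  = 1.10 ha/h


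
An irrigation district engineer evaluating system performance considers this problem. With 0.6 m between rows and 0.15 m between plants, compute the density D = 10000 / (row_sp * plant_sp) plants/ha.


D = 10000 / (row_sp * plant_sp)
  = 10000 / (0.6 * 0.15)
  = 10000 / 0.0900
  = 111111.11 plants/ha


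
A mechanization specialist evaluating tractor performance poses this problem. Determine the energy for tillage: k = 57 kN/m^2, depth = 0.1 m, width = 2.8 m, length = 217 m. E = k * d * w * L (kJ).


E = k * d * w * L
  = 57 * 0.1 * 2.8 * 217
  = 3463.32 kJ


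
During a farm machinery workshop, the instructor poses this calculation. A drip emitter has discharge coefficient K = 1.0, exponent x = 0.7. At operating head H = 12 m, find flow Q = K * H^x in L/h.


Q = K * H^x
  = 1.0 * 12^0.7
  = 1.0 * 5.6941
  = 5.69 L/h


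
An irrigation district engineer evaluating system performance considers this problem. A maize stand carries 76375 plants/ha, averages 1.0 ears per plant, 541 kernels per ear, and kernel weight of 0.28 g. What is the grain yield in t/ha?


Y = density * ears * kernels * kw
  = 76375 * 1.0 * 541 * 0.28 g/ha
  = 11569285.00 g/ha
  = 11569.29 kg/ha = 11.57 t/ha


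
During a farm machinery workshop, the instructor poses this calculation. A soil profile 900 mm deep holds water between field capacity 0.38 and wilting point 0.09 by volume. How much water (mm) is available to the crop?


AW = (FC - WP) * D
   = (0.38 - 0.09) * 900
   = 0.29 * 900
   = 261 mm


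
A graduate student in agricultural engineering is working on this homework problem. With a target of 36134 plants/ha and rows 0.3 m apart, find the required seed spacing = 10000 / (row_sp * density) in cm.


spacing = 10000 / (row_sp * density)
        = 10000 / (0.3 * 36134)
        = 10000 / 10840.20
        = 0.92249 m = 92.25 cm


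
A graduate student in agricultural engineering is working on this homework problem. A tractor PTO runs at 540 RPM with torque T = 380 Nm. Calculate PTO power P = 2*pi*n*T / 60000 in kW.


P = 2*pi*n*T / 60000
  = 2*pi * 540 * 380 / 60000
  = 1289309.63 / 60000
  = 21.49 kW


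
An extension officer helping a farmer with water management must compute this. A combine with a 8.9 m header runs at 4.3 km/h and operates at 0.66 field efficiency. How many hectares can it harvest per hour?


C = w * v * eta_f / 10
  = 8.9 * 4.3 * 0.66 / 10
  = 25.26 / 10
  = 2.53 ha/h


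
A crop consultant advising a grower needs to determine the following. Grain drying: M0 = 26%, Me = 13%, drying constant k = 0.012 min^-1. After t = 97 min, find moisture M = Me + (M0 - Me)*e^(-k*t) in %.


M = Me + (M0 - Me) * e^(-k*t)
  = 13 + (26 - 13) * e^(-0.012*97)
  = 13 + 13 * e^(-1.164)
  = 13 + 13 * 0.31223
  = 13 + 4.0591
  = 17.06%


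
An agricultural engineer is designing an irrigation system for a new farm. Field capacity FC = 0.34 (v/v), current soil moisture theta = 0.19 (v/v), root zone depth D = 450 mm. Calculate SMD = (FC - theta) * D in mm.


SMD = (FC - theta) * D
    = (0.34 - 0.19) * 450
    = 0.150 * 450
    = 67.50 mm


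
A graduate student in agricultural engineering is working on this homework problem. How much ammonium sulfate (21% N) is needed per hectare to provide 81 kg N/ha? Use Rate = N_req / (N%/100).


Rate = N_required / (N_content / 100)
     = 81 / (21 / 100)
     = 81 / 0.21
     = 385.71 kg/ha


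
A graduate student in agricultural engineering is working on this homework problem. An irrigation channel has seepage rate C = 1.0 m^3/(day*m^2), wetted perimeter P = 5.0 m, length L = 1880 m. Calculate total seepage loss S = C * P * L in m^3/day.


S = C * P * L
  = 1.0 * 5.0 * 1880
  = 9400 m^3/day


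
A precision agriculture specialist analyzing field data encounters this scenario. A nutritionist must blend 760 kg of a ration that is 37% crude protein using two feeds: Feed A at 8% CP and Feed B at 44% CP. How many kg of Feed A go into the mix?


parts_A = CP_b - target = 44 - 37 = 7
parts_B = target - CP_a = 37 - 8 = 29
total_parts = 7 + 29 = 36
Feed A = 760 * 7 / 36 = 147.78 kg
Feed B = 760 * 29 / 36 = 612.22 kg

147.78 kg


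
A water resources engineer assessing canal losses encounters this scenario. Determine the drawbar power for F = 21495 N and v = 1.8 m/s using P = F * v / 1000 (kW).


P = F * v / 1000
  = 21495 * 1.8 / 1000
  = 38691 / 1000
  = 38.69 kW


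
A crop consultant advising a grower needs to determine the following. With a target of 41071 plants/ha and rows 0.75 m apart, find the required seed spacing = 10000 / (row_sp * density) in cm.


spacing = 10000 / (row_sp * density)
        = 10000 / (0.75 * 41071)
        = 10000 / 30803.25
        = 0.32464 m = 32.46 cm


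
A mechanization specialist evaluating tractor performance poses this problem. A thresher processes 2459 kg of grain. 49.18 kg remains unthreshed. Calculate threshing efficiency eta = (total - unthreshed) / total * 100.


eta = (total - unthreshed) / total * 100
    = (2459 - 49.18) / 2459 * 100
    = 2409.82 / 2459 * 100
    = 98%


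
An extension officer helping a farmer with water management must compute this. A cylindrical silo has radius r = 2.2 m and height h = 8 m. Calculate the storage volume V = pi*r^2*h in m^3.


V = pi * r^2 * h
  = pi * 2.2^2 * 8
  = pi * 4.84 * 8
  = 121.64 m^3


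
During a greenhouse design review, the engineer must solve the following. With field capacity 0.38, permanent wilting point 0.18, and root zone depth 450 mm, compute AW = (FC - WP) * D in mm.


AW = (FC - WP) * D
   = (0.38 - 0.18) * 450
   = 0.20 * 450
   = 90 mm


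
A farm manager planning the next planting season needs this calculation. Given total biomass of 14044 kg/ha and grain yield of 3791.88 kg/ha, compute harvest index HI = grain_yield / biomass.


HI = grain_yield / biomass
   = 3791.88 / 14044
   = 0.27


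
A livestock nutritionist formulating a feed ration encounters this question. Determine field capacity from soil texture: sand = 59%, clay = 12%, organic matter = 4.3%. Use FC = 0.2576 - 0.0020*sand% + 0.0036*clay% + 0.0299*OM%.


FC = 0.2576 - 0.0020*59 + 0.0036*12 + 0.0299*4.3
   = 0.2576 - 0.1180 + 0.0432 + 0.1286
   = 0.3114


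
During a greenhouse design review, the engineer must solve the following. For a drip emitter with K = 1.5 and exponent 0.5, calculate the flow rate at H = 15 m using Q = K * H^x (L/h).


Q = K * H^x
  = 1.5 * 15^0.5
  = 1.5 * 3.8730
  = 5.81 L/h


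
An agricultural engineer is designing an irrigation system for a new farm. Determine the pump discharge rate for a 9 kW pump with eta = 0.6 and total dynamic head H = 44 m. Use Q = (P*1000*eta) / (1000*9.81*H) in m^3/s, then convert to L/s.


Q = (P * 1000 * eta) / (rho * g * H)
  = (9 * 1000 * 0.6) / (1000 * 9.81 * 44)
  = 5400 / 431640
  = 0.01251 m^3/s = 12.51 L/s


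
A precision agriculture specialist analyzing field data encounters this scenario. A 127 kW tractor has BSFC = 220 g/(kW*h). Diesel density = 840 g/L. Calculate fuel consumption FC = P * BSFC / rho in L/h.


FC = P * BSFC / rho_fuel
   = 127 * 220 / 840
   = 27940 / 840
   = 33.26 L/h


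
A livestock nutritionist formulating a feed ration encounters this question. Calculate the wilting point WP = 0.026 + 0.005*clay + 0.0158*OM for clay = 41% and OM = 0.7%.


WP = 0.026 + 0.005*41 + 0.0158*0.7
   = 0.026 + 0.2050 + 0.0111
   = 0.2421


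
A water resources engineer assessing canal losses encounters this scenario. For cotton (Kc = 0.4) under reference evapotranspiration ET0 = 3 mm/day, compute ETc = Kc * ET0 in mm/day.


ETc = Kc * ET0
    = 0.4 * 3
    = 1.20 mm/day


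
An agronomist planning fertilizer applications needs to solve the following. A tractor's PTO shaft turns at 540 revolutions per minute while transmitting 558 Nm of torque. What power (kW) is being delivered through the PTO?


P = 2*pi*n*T / 60000
  = 2*pi * 540 * 558 / 60000
  = 1893249.40 / 60000
  = 31.55 kW


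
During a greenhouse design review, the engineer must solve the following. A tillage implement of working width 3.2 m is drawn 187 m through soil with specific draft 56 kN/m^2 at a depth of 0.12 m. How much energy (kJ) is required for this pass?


E = k * d * w * L
  = 56 * 0.12 * 3.2 * 187
  = 4021.25 kJ


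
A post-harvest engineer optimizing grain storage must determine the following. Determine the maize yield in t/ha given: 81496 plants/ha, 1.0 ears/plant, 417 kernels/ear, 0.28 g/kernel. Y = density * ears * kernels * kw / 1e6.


Y = density * ears * kernels * kw
  = 81496 * 1.0 * 417 * 0.28 g/ha
  = 9515472.96 g/ha
  = 9515.47 kg/ha = 9.52 t/ha


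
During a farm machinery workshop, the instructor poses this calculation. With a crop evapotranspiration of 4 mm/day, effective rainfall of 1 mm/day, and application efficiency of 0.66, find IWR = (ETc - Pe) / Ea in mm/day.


IWR = (ETc - Pe) / Ea
    = (4 - 1) / 0.66
    = 3 / 0.66
    = 4.55 mm/day


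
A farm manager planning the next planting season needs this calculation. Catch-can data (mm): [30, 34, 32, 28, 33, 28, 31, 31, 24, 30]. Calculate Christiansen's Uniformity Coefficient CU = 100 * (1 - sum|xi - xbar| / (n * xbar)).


xbar = 301 / 10 = 30.100
sum|xi - xbar| = 21
CU = 100 * (1 - 21 / (10 * 30.100))
   = 100 * (1 - 0.0698)
   = 93.02%


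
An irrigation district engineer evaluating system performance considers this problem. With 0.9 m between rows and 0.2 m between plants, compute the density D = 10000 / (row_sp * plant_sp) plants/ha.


D = 10000 / (row_sp * plant_sp)
  = 10000 / (0.9 * 0.2)
  = 10000 / 0.1800
  = 55555.56 plants/ha


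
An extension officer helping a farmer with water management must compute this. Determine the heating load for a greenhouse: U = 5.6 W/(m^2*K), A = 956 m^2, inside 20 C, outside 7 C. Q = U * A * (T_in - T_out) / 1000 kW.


dT = 20 - (7) = 13 K
Q = U * A * dT
  = 5.6 * 956 * 13
  = 69596.80 W = 69.60 kW


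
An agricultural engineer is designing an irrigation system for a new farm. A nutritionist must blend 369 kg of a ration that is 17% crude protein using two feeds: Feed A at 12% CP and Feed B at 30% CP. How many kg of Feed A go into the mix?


parts_A = CP_b - target = 30 - 17 = 13
parts_B = target - CP_a = 17 - 12 = 5
total_parts = 13 + 5 = 18
Feed A = 369 * 13 / 18 = 266.50 kg
Feed B = 369 * 5 / 18 = 102.50 kg

266.50 kg


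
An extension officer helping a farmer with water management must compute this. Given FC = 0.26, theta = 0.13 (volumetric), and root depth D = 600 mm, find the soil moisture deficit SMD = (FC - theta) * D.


SMD = (FC - theta) * D
    = (0.26 - 0.13) * 600
    = 0.130 * 600
    = 78 mm


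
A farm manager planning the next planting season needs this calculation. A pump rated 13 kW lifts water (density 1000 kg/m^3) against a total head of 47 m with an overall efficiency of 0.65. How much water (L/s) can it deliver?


Q = (P * 1000 * eta) / (rho * g * H)
  = (13 * 1000 * 0.65) / (1000 * 9.81 * 47)
  = 8450 / 461070
  = 0.01833 m^3/s = 18.33 L/s


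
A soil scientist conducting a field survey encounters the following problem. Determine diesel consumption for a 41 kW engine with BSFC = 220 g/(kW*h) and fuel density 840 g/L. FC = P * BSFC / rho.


FC = P * BSFC / rho_fuel
   = 41 * 220 / 840
   = 9020 / 840
   = 10.74 L/h


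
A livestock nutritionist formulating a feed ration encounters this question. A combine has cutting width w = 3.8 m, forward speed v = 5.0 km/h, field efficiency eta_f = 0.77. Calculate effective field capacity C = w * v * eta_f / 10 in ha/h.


C = w * v * eta_f / 10
  = 3.8 * 5.0 * 0.77 / 10
  = 14.63 / 10
  = 1.46 ha/h


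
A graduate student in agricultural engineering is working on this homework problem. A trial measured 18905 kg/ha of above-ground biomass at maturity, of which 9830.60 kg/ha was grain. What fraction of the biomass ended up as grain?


HI = grain_yield / biomass
   = 9830.60 / 18905
   = 0.52


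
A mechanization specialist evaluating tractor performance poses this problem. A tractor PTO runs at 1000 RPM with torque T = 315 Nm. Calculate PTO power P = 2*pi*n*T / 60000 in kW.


P = 2*pi*n*T / 60000
  = 2*pi * 1000 * 315 / 60000
  = 1979203.37 / 60000
  = 32.99 kW


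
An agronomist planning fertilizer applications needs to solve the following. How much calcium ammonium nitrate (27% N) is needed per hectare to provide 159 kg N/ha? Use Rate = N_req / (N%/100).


Rate = N_required / (N_content / 100)
     = 159 / (27 / 100)
     = 159 / 0.27
     = 588.89 kg/ha


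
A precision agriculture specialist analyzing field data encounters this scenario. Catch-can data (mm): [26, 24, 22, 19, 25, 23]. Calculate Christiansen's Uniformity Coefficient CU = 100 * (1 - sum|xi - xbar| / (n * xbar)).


xbar = 139 / 6 = 23.167
sum|xi - xbar| = 11
CU = 100 * (1 - 11 / (6 * 23.167))
   = 100 * (1 - 0.0791)
   = 92.09%


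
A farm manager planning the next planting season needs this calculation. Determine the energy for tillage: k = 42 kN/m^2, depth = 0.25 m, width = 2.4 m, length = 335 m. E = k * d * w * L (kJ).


E = k * d * w * L
  = 42 * 0.25 * 2.4 * 335
  = 8442 kJ


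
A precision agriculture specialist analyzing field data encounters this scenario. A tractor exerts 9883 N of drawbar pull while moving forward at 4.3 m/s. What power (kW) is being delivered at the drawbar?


P = F * v / 1000
  = 9883 * 4.3 / 1000
  = 42496.90 / 1000
  = 42.50 kW


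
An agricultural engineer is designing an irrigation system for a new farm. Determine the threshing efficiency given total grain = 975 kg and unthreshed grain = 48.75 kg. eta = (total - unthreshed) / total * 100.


eta = (total - unthreshed) / total * 100
    = (975 - 48.75) / 975 * 100
    = 926.25 / 975 * 100
    = 95%


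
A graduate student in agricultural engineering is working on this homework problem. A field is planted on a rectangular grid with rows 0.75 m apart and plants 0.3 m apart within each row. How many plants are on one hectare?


D = 10000 / (row_sp * plant_sp)
  = 10000 / (0.75 * 0.3)
  = 10000 / 0.2250
  = 44444.44 plants/ha


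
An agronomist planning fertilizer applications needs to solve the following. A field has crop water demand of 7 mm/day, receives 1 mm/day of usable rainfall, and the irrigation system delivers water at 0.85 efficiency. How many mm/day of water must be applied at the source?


IWR = (ETc - Pe) / Ea
    = (7 - 1) / 0.85
    = 6 / 0.85
    = 7.06 mm/day


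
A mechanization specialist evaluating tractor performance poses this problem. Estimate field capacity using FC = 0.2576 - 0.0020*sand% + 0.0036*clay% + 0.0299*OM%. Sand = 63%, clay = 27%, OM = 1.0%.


FC = 0.2576 - 0.0020*63 + 0.0036*27 + 0.0299*1.0
   = 0.2576 - 0.1260 + 0.0972 + 0.0299
   = 0.2587


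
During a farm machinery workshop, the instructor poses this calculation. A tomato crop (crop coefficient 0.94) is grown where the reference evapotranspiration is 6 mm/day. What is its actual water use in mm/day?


ETc = Kc * ET0
    = 0.94 * 6
    = 5.64 mm/day


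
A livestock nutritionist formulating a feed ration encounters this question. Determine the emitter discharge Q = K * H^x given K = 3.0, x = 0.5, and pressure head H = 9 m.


Q = K * H^x
  = 3.0 * 9^0.5
  = 3.0 * 3
  = 9 L/h


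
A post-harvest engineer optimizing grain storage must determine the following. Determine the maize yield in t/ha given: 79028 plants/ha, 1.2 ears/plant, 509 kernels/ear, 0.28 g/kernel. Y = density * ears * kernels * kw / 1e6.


Y = density * ears * kernels * kw
  = 79028 * 1.2 * 509 * 0.28 g/ha
  = 13515684.67 g/ha
  = 13515.68 kg/ha = 13.52 t/ha


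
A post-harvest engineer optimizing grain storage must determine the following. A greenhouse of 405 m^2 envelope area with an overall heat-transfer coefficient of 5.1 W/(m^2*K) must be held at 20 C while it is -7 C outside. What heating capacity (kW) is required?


dT = 20 - (-7) = 27 K
Q = U * A * dT
  = 5.1 * 405 * 27
  = 55768.50 W = 55.77 kW


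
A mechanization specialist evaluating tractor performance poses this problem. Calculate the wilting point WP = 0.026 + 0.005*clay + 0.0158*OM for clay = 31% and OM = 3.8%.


WP = 0.026 + 0.005*31 + 0.0158*3.8
   = 0.026 + 0.1550 + 0.0600
   = 0.2410


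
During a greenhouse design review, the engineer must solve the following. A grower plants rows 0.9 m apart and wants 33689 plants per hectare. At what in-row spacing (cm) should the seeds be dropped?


spacing = 10000 / (row_sp * density)
        = 10000 / (0.9 * 33689)
        = 10000 / 30320.10
        = 0.32981 m = 32.98 cm


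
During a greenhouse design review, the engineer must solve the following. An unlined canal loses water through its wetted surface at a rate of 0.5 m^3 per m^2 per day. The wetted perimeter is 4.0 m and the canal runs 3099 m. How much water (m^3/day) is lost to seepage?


S = C * P * L
  = 0.5 * 4.0 * 3099
  = 6198 m^3/day


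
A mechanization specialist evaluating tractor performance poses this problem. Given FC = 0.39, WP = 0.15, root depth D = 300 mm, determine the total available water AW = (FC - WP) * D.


AW = (FC - WP) * D
   = (0.39 - 0.15) * 300
   = 0.24 * 300
   = 72 mm


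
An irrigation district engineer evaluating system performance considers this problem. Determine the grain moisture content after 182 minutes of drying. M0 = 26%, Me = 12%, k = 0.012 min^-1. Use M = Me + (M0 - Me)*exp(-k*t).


M = Me + (M0 - Me) * e^(-k*t)
  = 12 + (26 - 12) * e^(-0.012*182)
  = 12 + 14 * e^(-2.184)
  = 12 + 14 * 0.11259
  = 12 + 1.5763
  = 13.58%


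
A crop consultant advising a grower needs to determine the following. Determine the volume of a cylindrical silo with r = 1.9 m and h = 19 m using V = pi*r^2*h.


V = pi * r^2 * h
  = pi * 1.9^2 * 19
  = pi * 3.61 * 19
  = 215.48 m^3


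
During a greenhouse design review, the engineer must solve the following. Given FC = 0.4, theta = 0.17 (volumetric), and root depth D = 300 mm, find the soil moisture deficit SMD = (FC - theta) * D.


SMD = (FC - theta) * D
    = (0.4 - 0.17) * 300
    = 0.230 * 300
    = 69 mm


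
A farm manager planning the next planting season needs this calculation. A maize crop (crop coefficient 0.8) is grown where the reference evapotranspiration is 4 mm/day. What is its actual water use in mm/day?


ETc = Kc * ET0
    = 0.8 * 4
    = 3.20 mm/day


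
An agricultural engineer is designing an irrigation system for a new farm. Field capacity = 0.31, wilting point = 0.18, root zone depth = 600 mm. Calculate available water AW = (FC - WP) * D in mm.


AW = (FC - WP) * D
   = (0.31 - 0.18) * 600
   = 0.13 * 600
   = 78 mm


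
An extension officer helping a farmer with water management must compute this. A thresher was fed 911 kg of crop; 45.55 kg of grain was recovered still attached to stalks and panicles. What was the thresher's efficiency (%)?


eta = (total - unthreshed) / total * 100
    = (911 - 45.55) / 911 * 100
    = 865.45 / 911 * 100
    = 95%


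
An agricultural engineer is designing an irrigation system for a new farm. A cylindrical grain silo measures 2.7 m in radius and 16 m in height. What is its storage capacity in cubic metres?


V = pi * r^2 * h
  = pi * 2.7^2 * 16
  = pi * 7.29 * 16
  = 366.44 m^3


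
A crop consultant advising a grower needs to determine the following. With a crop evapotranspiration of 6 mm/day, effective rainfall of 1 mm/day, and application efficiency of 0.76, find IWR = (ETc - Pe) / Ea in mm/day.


IWR = (ETc - Pe) / Ea
    = (6 - 1) / 0.76
    = 5 / 0.76
    = 6.58 mm/day


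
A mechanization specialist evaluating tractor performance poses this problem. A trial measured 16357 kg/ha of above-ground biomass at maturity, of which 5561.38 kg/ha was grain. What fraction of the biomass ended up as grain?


HI = grain_yield / biomass
   = 5561.38 / 16357
   = 0.34


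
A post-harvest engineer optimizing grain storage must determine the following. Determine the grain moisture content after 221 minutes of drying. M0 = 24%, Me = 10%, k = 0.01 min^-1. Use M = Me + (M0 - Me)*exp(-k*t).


M = Me + (M0 - Me) * e^(-k*t)
  = 10 + (24 - 10) * e^(-0.01*221)
  = 10 + 14 * e^(-2.210)
  = 10 + 14 * 0.10970
  = 10 + 1.5358
  = 11.54%


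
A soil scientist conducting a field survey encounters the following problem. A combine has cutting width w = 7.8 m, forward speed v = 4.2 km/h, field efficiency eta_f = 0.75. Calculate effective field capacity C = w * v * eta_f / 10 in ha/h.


C = w * v * eta_f / 10
  = 7.8 * 4.2 * 0.75 / 10
  = 24.57 / 10
  = 2.46 ha/h


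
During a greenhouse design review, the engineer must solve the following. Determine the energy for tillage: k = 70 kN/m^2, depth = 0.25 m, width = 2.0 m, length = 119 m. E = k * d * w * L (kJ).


E = k * d * w * L
  = 70 * 0.25 * 2.0 * 119
  = 4165 kJ
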